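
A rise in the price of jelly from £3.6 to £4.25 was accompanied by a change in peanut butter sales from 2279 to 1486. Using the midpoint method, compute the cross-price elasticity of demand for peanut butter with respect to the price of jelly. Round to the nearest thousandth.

-2.544

%ΔQ_x = (1486 − 2279)/[(2279+1486)/2] = -793/1882.5 ≈ -0.4212.
%ΔP_y = (4.25 − 3.6)/[(3.6+4.25)/2] ≈ 0.1656.
E_xy = -0.4212/0.1656 ≈ -2.544.
E_xy < 0, so peanut butter and jelly are complements.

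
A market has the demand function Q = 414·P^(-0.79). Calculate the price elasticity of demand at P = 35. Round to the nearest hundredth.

For a Cobb–Douglas (constant-elasticity) form Q = A·P^α·…, the elasticity with respect to P equals the exponent α at every point.
Here the exponent on P is -0.79, so the price elasticity of demand is -0.79.

-0.79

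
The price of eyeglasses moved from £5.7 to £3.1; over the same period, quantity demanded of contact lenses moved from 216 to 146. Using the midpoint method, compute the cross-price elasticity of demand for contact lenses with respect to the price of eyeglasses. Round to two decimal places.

0.65

%ΔQ_x = (146 − 216)/[(216+146)/2] = -70/181 ≈ -0.3867.
%ΔP_y = (3.1 − 5.7)/[(5.7+3.1)/2] ≈ -0.5909.
E_xy = -0.3867/-0.5909 ≈ 0.65.
E_xy > 0, so contact lenses and eyeglasses are substitutes.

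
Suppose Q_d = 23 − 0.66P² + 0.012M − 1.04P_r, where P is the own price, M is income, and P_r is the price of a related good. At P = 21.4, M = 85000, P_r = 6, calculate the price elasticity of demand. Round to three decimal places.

-0.823

Evaluating quantity at (P, M, P_r) gives Q_d = 23 − 0.66(21.4)² + 0.012(85000) − 1.04(6) = 23 − 302.2536 + 1020 − 6.24 = 734.5064.
∂Q_d/∂P = −2·0.66·P = -28.248, so E_p = -28.248·(21.4/734.5064) ≈ -0.823.
|E_p| < 1: demand is inelastic.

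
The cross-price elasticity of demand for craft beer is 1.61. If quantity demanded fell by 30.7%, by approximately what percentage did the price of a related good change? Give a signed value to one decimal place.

%ΔQ ≈ E × %ΔP_y ⇒ %ΔP_y = %ΔQ / E = (-30.7%)/(1.61) ≈ -19.1%.

-19.1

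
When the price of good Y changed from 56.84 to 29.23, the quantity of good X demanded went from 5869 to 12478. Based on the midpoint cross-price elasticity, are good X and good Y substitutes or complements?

complements

%ΔQ_x = (12478 − 5869)/[(5869+12478)/2] = 6609/9173.5 ≈ 0.7204.
%ΔP_y = (29.23 − 56.84)/[(56.84+29.23)/2] ≈ -0.6416.
E_xy = 0.7204/-0.6416 ≈ -1.123.
E_xy < 0, so the goods are complements.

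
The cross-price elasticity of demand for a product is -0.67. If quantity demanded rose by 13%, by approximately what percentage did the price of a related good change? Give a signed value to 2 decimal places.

%ΔQ ≈ E × %ΔP_y ⇒ %ΔP_y = %ΔQ / E = (13%)/(-0.67) ≈ -19.40%.

-19.40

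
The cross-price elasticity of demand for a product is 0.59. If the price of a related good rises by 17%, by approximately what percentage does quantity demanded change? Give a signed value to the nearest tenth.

10.0

%ΔQ ≈ E × %ΔP_y = (0.59) × (17%) ≈ 10.0%.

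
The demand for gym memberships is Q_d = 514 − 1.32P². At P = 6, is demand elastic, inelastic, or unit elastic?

inelastic

At P = 6, Q_d = 466.48.
dQ_d/dP = −2·1.32·P = −15.84.
Point elasticity E = (dQ_d/dP)·(P/Q_d) = -15.84 × 6/466.48 ≈ -0.204.
|E| ≈ 0.204 < 1, so demand is inelastic.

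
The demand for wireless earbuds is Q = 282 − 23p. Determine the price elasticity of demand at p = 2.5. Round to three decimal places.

At p = 2.5, Q = 224.5.
dQ/dp = −23.
Point elasticity E = (dQ/dp)·(p/Q) = -23 × 2.5/224.5 ≈ -0.256.
|E| < 1, so demand is inelastic at this price.

-0.256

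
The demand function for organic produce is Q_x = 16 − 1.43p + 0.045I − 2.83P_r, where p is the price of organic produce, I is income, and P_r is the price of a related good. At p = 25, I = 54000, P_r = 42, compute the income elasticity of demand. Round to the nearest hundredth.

Substituting, Q_x = 16 − 1.43(25) + 0.045(54000) − 2.83(42) = 16 − 35.75 + 2430 − 118.86 = 2291.39.
∂Q_x/∂I = +0.045, so E_I = 0.045·(54000/2291.39) ≈ 1.06.
E_I > 1: normal good (luxury).

1.06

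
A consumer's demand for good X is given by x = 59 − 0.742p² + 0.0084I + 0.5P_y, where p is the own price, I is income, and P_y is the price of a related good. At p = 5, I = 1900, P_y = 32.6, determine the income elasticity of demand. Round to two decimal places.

At the given point, x = 59 − 0.742(5)² + 0.0084(1900) + 0.5(32.6) = 59 − 18.55 + 15.96 + 16.3 = 72.71.
∂x/∂I = +0.0084, so E_I = 0.0084·(1900/72.71) ≈ 0.22.
E_I ∈ (0,1): normal good (necessity).

0.22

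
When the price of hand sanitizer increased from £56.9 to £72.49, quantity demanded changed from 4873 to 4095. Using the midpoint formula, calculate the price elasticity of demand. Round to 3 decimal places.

-0.720

%Δq = (4095 − 4873)/[(4873 + 4095)/2] = -778/4484 ≈ -0.1735.
%ΔP = (72.49 − 56.9)/[(56.9 + 72.49)/2] = 15.59/64.695 ≈ 0.2410.
Arc elasticity E = %Δq/%ΔP ≈ -0.1735/0.2410 ≈ -0.720.
|E| < 1: demand is inelastic over this range.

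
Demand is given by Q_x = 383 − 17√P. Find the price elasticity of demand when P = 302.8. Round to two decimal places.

-1.70

At P = 302.8, Q_x = 87.1805.
dQ_x/dP = −17/(2√P) = −17/(2·17.4011).
Point elasticity E = (dQ_x/dP)·(P/Q_x) = -0.4885 × 302.8/87.1805 ≈ -1.70.
|E| > 1, so demand is elastic at this price.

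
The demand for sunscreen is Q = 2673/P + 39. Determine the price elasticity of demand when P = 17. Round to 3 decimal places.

-0.801

At P = 17, Q = 196.2353.
dQ/dP = −2673/P² = −9.2491.
Point elasticity E = (dQ/dP)·(P/Q) = -9.2491 × 17/196.2353 ≈ -0.801.
|E| < 1, so demand is inelastic at this price.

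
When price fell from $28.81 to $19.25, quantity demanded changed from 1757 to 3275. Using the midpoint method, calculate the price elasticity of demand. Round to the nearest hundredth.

-1.52

%ΔQ = (3275 − 1757)/[(1757 + 3275)/2] = 1518/2516 ≈ 0.6033.
%Δp = (19.25 − 28.81)/[(28.81 + 19.25)/2] = -9.56/24.03 ≈ -0.3978.
Arc elasticity E = %ΔQ/%Δp ≈ 0.6033/-0.3978 ≈ -1.52.
|E| > 1: demand is elastic over this range.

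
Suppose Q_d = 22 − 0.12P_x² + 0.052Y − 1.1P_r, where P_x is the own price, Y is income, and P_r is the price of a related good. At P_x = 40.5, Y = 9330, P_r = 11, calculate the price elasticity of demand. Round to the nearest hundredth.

-1.32

Substituting, Q_d = 22 − 0.12(40.5)² + 0.052(9330) − 1.1(11) = 22 − 196.83 + 485.16 − 12.1 = 298.23.
∂Q_d/∂P_x = −2·0.12·P_x = -9.72, so E_p = -9.72·(40.5/298.23) ≈ -1.32.
|E_p| > 1: demand is elastic.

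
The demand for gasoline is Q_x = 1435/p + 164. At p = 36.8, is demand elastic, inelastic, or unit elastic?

At p = 36.8, Q_x = 202.9946.
dQ_x/dp = −1435/p² = −1.0596.
Point elasticity E = (dQ_x/dp)·(p/Q_x) = -1.0596 × 36.8/202.9946 ≈ -0.192.
|E| ≈ 0.192 < 1, so demand is inelastic.

inelastic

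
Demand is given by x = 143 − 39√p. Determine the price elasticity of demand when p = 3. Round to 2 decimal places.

At p = 3, x = 75.45.
dx/dp = −39/(2√p) = −39/(2·1.7321).
Point elasticity E = (dx/dp)·(p/x) = -11.2583 × 3/75.45 ≈ -0.45.
|E| < 1, so demand is inelastic at this price.

-0.45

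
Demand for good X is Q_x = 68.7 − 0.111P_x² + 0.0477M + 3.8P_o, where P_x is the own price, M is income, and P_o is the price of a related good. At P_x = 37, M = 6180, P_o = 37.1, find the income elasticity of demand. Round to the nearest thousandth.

At the given point, Q_x = 68.7 − 0.111(37)² + 0.0477(6180) + 3.8(37.1) = 68.7 − 151.959 + 294.786 + 140.98 = 352.507.
∂Q_x/∂M = +0.0477, so E_I = 0.0477·(6180/352.507) ≈ 0.836.
E_I ∈ (0,1): normal good (necessity).

0.836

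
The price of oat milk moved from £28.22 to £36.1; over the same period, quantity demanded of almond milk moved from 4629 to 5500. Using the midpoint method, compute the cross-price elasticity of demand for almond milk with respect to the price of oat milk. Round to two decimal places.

0.70

%ΔQ_x = (5500 − 4629)/[(4629+5500)/2] = 871/5064.5 ≈ 0.1720.
%ΔP_y = (36.1 − 28.22)/[(28.22+36.1)/2] ≈ 0.2450.
E_xy = 0.1720/0.2450 ≈ 0.70.
E_xy > 0, so almond milk and oat milk are substitutes.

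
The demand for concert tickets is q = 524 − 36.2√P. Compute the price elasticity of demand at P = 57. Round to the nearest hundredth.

-0.55

At P = 57, q = 250.696.
dq/dP = −36.2/(2√P) = −36.2/(2·7.5498).
Point elasticity E = (dq/dP)·(P/q) = -2.3974 × 57/250.696 ≈ -0.55.
|E| < 1, so demand is inelastic at this price.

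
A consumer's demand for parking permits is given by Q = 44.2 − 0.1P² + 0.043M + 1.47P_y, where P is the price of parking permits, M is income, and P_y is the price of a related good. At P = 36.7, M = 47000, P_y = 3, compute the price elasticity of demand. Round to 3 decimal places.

-0.139

First evaluate Q: 44.2 − 0.1(36.7)² + 0.043(47000) + 1.47(3) = 44.2 − 134.689 + 2021 + 4.41 = 1934.921.
∂Q/∂P = −2·0.1·P = -7.34, so E_p = -7.34·(36.7/1934.921) ≈ -0.139.
|E_p| < 1: demand is inelastic.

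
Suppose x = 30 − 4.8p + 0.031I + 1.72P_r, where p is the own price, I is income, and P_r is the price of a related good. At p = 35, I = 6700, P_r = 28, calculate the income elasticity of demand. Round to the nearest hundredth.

1.76

First evaluate x: 30 − 4.8(35) + 0.031(6700) + 1.72(28) = 30 − 168 + 207.7 + 48.16 = 117.86.
∂x/∂I = +0.031, so E_I = 0.031·(6700/117.86) ≈ 1.76.
E_I > 1: normal good (luxury).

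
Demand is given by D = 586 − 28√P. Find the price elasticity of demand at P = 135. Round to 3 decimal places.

-0.624

At P = 135, D = 260.6694.
dD/dP = −28/(2√P) = −28/(2·11.619).
Point elasticity E = (dD/dP)·(P/D) = -1.2049 × 135/260.6694 ≈ -0.624.
|E| < 1, so demand is inelastic at this price.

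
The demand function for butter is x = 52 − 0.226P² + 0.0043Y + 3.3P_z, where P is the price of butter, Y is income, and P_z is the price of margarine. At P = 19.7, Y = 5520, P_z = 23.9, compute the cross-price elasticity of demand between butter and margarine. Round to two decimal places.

1.18

Evaluating quantity at (P, Y, P_z) gives x = 52 − 0.226(19.7)² + 0.0043(5520) + 3.3(23.9) = 52 − 87.7083 + 23.736 + 78.87 = 66.8977.
∂x/∂P_z = +3.3, so E_xy = 3.3·(23.9/66.8977) ≈ 1.18.
E_xy > 0: the goods are substitutes.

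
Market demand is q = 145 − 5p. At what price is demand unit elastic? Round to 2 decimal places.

14.50

For linear demand q = a − bp, E = −bp/(a − bp). |E| = 1 ⇒ bp = a − bp ⇒ p = a/(2b).
p = 145/(2·5) = 14.50.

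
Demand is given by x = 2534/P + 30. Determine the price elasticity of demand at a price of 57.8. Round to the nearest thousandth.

At P = 57.8, x = 73.8408.
dx/dP = −2534/P² = −0.7585.
Point elasticity E = (dx/dP)·(P/x) = -0.7585 × 57.8/73.8408 ≈ -0.594.
|E| < 1, so demand is inelastic at this price.

-0.594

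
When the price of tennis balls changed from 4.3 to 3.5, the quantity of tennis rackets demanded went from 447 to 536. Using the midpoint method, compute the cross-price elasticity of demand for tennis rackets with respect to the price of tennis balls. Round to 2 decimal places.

%ΔQ_x = (536 − 447)/[(447+536)/2] = 89/491.5 ≈ 0.1811.
%ΔP_y = (3.5 − 4.3)/[(4.3+3.5)/2] ≈ -0.2051.
E_xy = 0.1811/-0.2051 ≈ -0.88.
E_xy < 0, so tennis rackets and tennis balls are complements.

-0.88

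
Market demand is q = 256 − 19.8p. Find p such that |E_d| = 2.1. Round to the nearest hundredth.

8.76

Set −bp/(a − bp) = −2.1 ⇒ bp = 2.1(a − bp) ⇒ bp(1+2.1) = 2.1·a.
p = 2.1·256/(19.8·3.1) ≈ 8.76.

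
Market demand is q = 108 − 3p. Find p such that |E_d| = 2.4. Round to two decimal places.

Set −bp/(a − bp) = −2.4 ⇒ bp = 2.4(a − bp) ⇒ bp(1+2.4) = 2.4·a.
p = 2.4·108/(3·3.4) ≈ 25.41.

25.41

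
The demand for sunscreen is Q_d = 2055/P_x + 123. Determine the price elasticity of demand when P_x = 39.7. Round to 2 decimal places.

At P_x = 39.7, Q_d = 174.7632.
dQ_d/dP_x = −2055/P_x² = −1.3039.
Point elasticity E = (dQ_d/dP_x)·(P_x/Q_d) = -1.3039 × 39.7/174.7632 ≈ -0.30.
|E| < 1, so demand is inelastic at this price.

-0.30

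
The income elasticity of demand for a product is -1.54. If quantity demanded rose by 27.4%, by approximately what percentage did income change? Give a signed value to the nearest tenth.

%ΔQ ≈ E × %ΔI ⇒ %ΔI = %ΔQ / E = (27.4%)/(-1.54) ≈ -17.8%.

-17.8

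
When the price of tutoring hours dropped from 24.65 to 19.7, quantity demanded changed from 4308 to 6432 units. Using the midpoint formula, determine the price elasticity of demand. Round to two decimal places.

-1.77

%ΔQ = (6432 − 4308)/[(4308 + 6432)/2] = 2124/5370 ≈ 0.3955.
%ΔP = (19.7 − 24.65)/[(24.65 + 19.7)/2] = -4.95/22.175 ≈ -0.2232.
Arc elasticity E = %ΔQ/%ΔP ≈ 0.3955/-0.2232 ≈ -1.77.
|E| > 1: demand is elastic over this range.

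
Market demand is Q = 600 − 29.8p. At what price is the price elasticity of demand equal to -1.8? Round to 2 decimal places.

12.94

Set −bp/(a − bp) = −1.8 ⇒ bp = 1.8(a − bp) ⇒ bp(1+1.8) = 1.8·a.
p = 1.8·600/(29.8·2.8) ≈ 12.94.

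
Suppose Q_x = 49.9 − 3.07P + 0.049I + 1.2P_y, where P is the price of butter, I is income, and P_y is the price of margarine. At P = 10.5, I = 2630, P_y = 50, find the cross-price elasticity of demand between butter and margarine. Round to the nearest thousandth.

0.291

Substituting, Q_x = 49.9 − 3.07(10.5) + 0.049(2630) + 1.2(50) = 49.9 − 32.235 + 128.87 + 60 = 206.535.
∂Q_x/∂P_y = +1.2, so E_xy = 1.2·(50/206.535) ≈ 0.291.
E_xy > 0: the goods are substitutes.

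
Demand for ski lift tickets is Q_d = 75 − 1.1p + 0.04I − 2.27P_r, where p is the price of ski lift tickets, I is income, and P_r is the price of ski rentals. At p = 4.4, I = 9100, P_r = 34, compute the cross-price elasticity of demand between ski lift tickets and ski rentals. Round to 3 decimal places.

Evaluating quantity at (p, I, P_r) gives Q_d = 75 − 1.1(4.4) + 0.04(9100) − 2.27(34) = 75 − 4.84 + 364 − 77.18 = 356.98.
∂Q_d/∂P_r = −2.27, so E_xy = -2.27·(34/356.98) ≈ -0.216.
E_xy < 0: the goods are complements.

-0.216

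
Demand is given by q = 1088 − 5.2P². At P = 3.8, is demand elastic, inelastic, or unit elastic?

At P = 3.8, q = 1012.912.
dq/dP = −2·5.2·P = −39.52.
Point elasticity E = (dq/dP)·(P/q) = -39.52 × 3.8/1012.912 ≈ -0.148.
|E| ≈ 0.148 < 1, so demand is inelastic.

inelastic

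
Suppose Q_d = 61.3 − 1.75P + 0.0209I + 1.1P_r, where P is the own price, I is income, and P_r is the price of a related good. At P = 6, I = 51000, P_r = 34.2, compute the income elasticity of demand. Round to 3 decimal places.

0.923

First evaluate Q_d: 61.3 − 1.75(6) + 0.0209(51000) + 1.1(34.2) = 61.3 − 10.5 + 1065.9 + 37.62 = 1154.32.
∂Q_d/∂I = +0.0209, so E_I = 0.0209·(51000/1154.32) ≈ 0.923.
E_I ∈ (0,1): normal good (necessity).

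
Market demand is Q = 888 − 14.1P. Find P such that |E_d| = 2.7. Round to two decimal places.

Set −bP/(a − bP) = −2.7 ⇒ bP = 2.7(a − bP) ⇒ bP(1+2.7) = 2.7·a.
P = 2.7·888/(14.1·3.7) ≈ 45.96.

45.96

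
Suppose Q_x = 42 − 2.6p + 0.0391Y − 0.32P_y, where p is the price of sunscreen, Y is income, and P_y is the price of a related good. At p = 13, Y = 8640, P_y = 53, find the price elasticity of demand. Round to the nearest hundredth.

-0.10

First evaluate Q_x: 42 − 2.6(13) + 0.0391(8640) − 0.32(53) = 42 − 33.8 + 337.824 − 16.96 = 329.064.
∂Q_x/∂p = −2.6, so E_p = (−2.6)·(13/329.064) ≈ -0.10.
|E_p| < 1: demand is inelastic.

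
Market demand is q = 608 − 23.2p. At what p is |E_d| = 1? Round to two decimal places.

13.10

For linear demand q = a − bp, E = −bp/(a − bp). |E| = 1 ⇒ bp = a − bp ⇒ p = a/(2b).
p = 608/(2·23.2) ≈ 13.10.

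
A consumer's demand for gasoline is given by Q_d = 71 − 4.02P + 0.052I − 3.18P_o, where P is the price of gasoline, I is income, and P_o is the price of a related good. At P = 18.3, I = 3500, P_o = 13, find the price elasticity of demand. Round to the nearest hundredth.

At the given point, Q_d = 71 − 4.02(18.3) + 0.052(3500) − 3.18(13) = 71 − 73.566 + 182 − 41.34 = 138.094.
∂Q_d/∂P = −4.02, so E_p = (−4.02)·(18.3/138.094) ≈ -0.53.
|E_p| < 1: demand is inelastic.

-0.53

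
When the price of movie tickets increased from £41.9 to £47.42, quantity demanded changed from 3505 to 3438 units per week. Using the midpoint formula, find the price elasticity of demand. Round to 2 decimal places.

-0.16

%ΔQ = (3438 − 3505)/[(3505 + 3438)/2] = -67/3471.5 ≈ -0.0193.
%ΔP = (47.42 − 41.9)/[(41.9 + 47.42)/2] = 5.52/44.66 ≈ 0.1236.
Arc elasticity E = %ΔQ/%ΔP ≈ -0.0193/0.1236 ≈ -0.16.
|E| < 1: demand is inelastic over this range.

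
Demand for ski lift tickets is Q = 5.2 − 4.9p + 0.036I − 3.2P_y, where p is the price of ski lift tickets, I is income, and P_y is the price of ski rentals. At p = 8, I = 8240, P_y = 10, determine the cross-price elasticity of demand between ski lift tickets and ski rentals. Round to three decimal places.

-0.139

At the given point, Q = 5.2 − 4.9(8) + 0.036(8240) − 3.2(10) = 5.2 − 39.2 + 296.64 − 32 = 230.64.
∂Q/∂P_y = −3.2, so E_xy = -3.2·(10/230.64) ≈ -0.139.
E_xy < 0: the goods are complements.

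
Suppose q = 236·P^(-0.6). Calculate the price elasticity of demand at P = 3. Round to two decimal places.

For a Cobb–Douglas (constant-elasticity) form q = A·P^α·…, the elasticity with respect to P equals the exponent α at every point.
Here the exponent on P is -0.6, so the price elasticity of demand is -0.60.

-0.60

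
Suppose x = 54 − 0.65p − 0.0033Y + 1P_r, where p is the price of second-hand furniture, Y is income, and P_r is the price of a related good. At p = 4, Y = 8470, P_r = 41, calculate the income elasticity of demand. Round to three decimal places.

-0.434

First evaluate x: 54 − 0.65(4) − 0.0033(8470) + 1(41) = 54 − 2.6 − 27.951 + 41 = 64.449.
∂x/∂Y = −0.0033, so E_I = -0.0033·(8470/64.449) ≈ -0.434.
E_I < 0: inferior good.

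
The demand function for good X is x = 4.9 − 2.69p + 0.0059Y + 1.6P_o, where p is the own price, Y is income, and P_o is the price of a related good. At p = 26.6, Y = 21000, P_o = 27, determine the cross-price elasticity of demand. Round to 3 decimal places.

0.430

x = 4.9 − 2.69(26.6) + 0.0059(21000) + 1.6(27) = 4.9 − 71.554 + 123.9 + 43.2 = 100.446.
∂x/∂P_o = +1.6, so E_xy = 1.6·(27/100.446) ≈ 0.430.
E_xy > 0: the goods are substitutes.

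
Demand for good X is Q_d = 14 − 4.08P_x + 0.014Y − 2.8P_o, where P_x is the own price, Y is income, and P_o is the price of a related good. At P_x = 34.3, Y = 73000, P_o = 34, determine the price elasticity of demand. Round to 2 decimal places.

-0.17

Q_d = 14 − 4.08(34.3) + 0.014(73000) − 2.8(34) = 14 − 139.944 + 1022 − 95.2 = 800.856.
∂Q_d/∂P_x = −4.08, so E_p = (−4.08)·(34.3/800.856) ≈ -0.17.
|E_p| < 1: demand is inelastic.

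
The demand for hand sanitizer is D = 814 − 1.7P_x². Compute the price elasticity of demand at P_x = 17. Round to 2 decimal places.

-3.04

At P_x = 17, D = 322.7.
dD/dP_x = −2·1.7·P_x = −57.8.
Point elasticity E = (dD/dP_x)·(P_x/D) = -57.8 × 17/322.7 ≈ -3.04.
|E| > 1, so demand is elastic at this price.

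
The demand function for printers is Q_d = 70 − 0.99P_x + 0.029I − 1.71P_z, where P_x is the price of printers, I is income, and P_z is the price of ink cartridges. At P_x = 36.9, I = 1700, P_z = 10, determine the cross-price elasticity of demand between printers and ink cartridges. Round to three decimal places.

At the given point, Q_d = 70 − 0.99(36.9) + 0.029(1700) − 1.71(10) = 70 − 36.531 + 49.3 − 17.1 = 65.669.
∂Q_d/∂P_z = −1.71, so E_xy = -1.71·(10/65.669) ≈ -0.260.
E_xy < 0: the goods are complements.

-0.260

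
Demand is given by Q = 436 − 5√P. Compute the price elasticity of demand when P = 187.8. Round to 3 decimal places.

-0.093

At P = 187.8, Q = 367.4799.
dQ/dP = −5/(2√P) = −5/(2·13.704).
Point elasticity E = (dQ/dP)·(P/Q) = -0.1824 × 187.8/367.4799 ≈ -0.093.
|E| < 1, so demand is inelastic at this price.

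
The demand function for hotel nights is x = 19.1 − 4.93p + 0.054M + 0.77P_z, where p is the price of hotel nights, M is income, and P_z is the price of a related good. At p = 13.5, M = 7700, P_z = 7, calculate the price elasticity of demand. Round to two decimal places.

-0.18

Evaluating quantity at (p, M, P_z) gives x = 19.1 − 4.93(13.5) + 0.054(7700) + 0.77(7) = 19.1 − 66.555 + 415.8 + 5.39 = 373.735.
∂x/∂p = −4.93, so E_p = (−4.93)·(13.5/373.735) ≈ -0.18.
|E_p| < 1: demand is inelastic.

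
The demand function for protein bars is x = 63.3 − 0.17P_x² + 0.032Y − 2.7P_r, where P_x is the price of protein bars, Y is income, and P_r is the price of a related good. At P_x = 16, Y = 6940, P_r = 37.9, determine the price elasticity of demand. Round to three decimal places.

-0.624

Evaluating quantity at (P_x, Y, P_r) gives x = 63.3 − 0.17(16)² + 0.032(6940) − 2.7(37.9) = 63.3 − 43.52 + 222.08 − 102.33 = 139.53.
∂x/∂P_x = −2·0.17·P_x = -5.44, so E_p = -5.44·(16/139.53) ≈ -0.624.
|E_p| < 1: demand is inelastic.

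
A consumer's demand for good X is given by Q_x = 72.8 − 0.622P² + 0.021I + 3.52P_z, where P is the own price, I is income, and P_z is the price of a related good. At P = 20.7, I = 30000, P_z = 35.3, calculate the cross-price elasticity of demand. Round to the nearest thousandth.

0.222

At the given point, Q_x = 72.8 − 0.622(20.7)² + 0.021(30000) + 3.52(35.3) = 72.8 − 266.5208 + 630 + 124.256 = 560.5352.
∂Q_x/∂P_z = +3.52, so E_xy = 3.52·(35.3/560.5352) ≈ 0.222.
E_xy > 0: the goods are substitutes.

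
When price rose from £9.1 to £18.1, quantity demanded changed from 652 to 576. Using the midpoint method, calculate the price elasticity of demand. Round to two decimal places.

%ΔQ = (576 − 652)/[(652 + 576)/2] = -76/614 ≈ -0.1238.
%Δp = (18.1 − 9.1)/[(9.1 + 18.1)/2] = 9/13.6 ≈ 0.6618.
Arc elasticity E = %ΔQ/%Δp ≈ -0.1238/0.6618 ≈ -0.19.
|E| < 1: demand is inelastic over this range.

-0.19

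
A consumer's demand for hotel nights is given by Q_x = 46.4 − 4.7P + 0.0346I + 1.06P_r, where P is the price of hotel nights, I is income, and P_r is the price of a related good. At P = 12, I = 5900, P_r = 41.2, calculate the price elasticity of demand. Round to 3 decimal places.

-0.237

Q_x = 46.4 − 4.7(12) + 0.0346(5900) + 1.06(41.2) = 46.4 − 56.4 + 204.14 + 43.672 = 237.812.
∂Q_x/∂P = −4.7, so E_p = (−4.7)·(12/237.812) ≈ -0.237.
|E_p| < 1: demand is inelastic.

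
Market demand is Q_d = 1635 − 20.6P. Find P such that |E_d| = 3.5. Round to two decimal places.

61.73

Set −bP/(a − bP) = −3.5 ⇒ bP = 3.5(a − bP) ⇒ bP(1+3.5) = 3.5·a.
P = 3.5·1635/(20.6·4.5) ≈ 61.73.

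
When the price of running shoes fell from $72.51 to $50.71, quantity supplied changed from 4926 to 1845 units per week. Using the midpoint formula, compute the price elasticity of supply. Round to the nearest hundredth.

2.57

%ΔQ = (1845 − 4926)/[(4926 + 1845)/2] = -3081/3385.5 ≈ -0.9101.
%Δp = (50.71 − 72.51)/[(72.51 + 50.71)/2] = -21.8/61.61 ≈ -0.3538.
Arc elasticity E = %ΔQ/%Δp ≈ -0.9101/-0.3538 ≈ 2.57.
|E| > 1: supply is elastic over this range.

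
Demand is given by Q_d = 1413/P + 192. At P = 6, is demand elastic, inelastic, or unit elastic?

inelastic

At P = 6, Q_d = 427.5.
dQ_d/dP = −1413/P² = −39.25.
Point elasticity E = (dQ_d/dP)·(P/Q_d) = -39.25 × 6/427.5 ≈ -0.551.
|E| ≈ 0.551 < 1, so demand is inelastic.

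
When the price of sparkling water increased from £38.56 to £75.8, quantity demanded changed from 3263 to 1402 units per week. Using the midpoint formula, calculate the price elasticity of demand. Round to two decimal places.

-1.23

%Δq = (1402 − 3263)/[(3263 + 1402)/2] = -1861/2332.5 ≈ -0.7979.
%ΔP = (75.8 − 38.56)/[(38.56 + 75.8)/2] = 37.24/57.18 ≈ 0.6513.
Arc elasticity E = %Δq/%ΔP ≈ -0.7979/0.6513 ≈ -1.23.
|E| > 1: demand is elastic over this range.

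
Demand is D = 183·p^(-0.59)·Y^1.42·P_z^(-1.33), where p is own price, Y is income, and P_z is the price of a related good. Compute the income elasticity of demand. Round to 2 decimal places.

For a Cobb–Douglas (constant-elasticity) form D = A·Y^α·…, the elasticity with respect to Y equals the exponent α at every point.
Here the exponent on Y is 1.42, so the income elasticity of demand is 1.42.

1.42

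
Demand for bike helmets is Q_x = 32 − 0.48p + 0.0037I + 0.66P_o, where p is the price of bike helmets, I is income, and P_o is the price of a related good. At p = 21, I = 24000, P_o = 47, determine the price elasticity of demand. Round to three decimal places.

-0.071

At the given point, Q_x = 32 − 0.48(21) + 0.0037(24000) + 0.66(47) = 32 − 10.08 + 88.8 + 31.02 = 141.74.
∂Q_x/∂p = −0.48, so E_p = (−0.48)·(21/141.74) ≈ -0.071.
|E_p| < 1: demand is inelastic.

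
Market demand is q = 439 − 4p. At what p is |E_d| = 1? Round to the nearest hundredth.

54.88

For linear demand q = a − bp, E = −bp/(a − bp). |E| = 1 ⇒ bp = a − bp ⇒ p = a/(2b).
p = 439/(2·4) ≈ 54.88.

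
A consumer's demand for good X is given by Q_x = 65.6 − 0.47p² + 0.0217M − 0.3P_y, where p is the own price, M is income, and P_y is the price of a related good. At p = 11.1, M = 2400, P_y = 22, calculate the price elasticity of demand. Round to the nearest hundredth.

-2.18

Substituting, Q_x = 65.6 − 0.47(11.1)² + 0.0217(2400) − 0.3(22) = 65.6 − 57.9087 + 52.08 − 6.6 = 53.1713.
∂Q_x/∂p = −2·0.47·p = -10.434, so E_p = -10.434·(11.1/53.1713) ≈ -2.18.
|E_p| > 1: demand is elastic.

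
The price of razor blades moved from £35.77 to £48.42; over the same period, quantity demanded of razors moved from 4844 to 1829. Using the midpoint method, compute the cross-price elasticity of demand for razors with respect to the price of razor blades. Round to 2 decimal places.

-3.01

%ΔQ_x = (1829 − 4844)/[(4844+1829)/2] = -3015/3336.5 ≈ -0.9036.
%ΔP_y = (48.42 − 35.77)/[(35.77+48.42)/2] ≈ 0.3005.
E_xy = -0.9036/0.3005 ≈ -3.01.
E_xy < 0, so razors and razor blades are complements.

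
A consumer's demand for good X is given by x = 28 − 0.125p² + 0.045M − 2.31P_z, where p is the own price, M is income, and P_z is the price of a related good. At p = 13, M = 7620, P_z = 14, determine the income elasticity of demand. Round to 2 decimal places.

1.08

First evaluate x: 28 − 0.125(13)² + 0.045(7620) − 2.31(14) = 28 − 21.125 + 342.9 − 32.34 = 317.435.
∂x/∂M = +0.045, so E_I = 0.045·(7620/317.435) ≈ 1.08.
E_I > 1: normal good (luxury).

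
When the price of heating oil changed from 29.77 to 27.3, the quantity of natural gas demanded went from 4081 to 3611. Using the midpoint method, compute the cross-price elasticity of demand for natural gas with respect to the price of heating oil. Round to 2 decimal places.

%ΔQ_x = (3611 − 4081)/[(4081+3611)/2] = -470/3846 ≈ -0.1222.
%ΔP_y = (27.3 − 29.77)/[(29.77+27.3)/2] ≈ -0.0866.
E_xy = -0.1222/-0.0866 ≈ 1.41.
E_xy > 0, so natural gas and heating oil are substitutes.

1.41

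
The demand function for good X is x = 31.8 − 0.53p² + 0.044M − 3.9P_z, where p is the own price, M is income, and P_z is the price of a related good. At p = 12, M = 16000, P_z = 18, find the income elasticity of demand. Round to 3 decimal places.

1.195

At the given point, x = 31.8 − 0.53(12)² + 0.044(16000) − 3.9(18) = 31.8 − 76.32 + 704 − 70.2 = 589.28.
∂x/∂M = +0.044, so E_I = 0.044·(16000/589.28) ≈ 1.195.
E_I > 1: normal good (luxury).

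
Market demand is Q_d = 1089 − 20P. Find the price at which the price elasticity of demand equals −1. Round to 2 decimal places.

For linear demand Q_d = a − bP, E = −bP/(a − bP). |E| = 1 ⇒ bP = a − bP ⇒ P = a/(2b).
P = 1089/(2·20) ≈ 27.23.

27.23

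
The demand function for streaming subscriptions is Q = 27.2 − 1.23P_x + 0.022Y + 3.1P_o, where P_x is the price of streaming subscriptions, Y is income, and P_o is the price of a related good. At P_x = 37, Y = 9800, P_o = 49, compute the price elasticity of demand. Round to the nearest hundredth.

At the given point, Q = 27.2 − 1.23(37) + 0.022(9800) + 3.1(49) = 27.2 − 45.51 + 215.6 + 151.9 = 349.19.
∂Q/∂P_x = −1.23, so E_p = (−1.23)·(37/349.19) ≈ -0.13.
|E_p| < 1: demand is inelastic.

-0.13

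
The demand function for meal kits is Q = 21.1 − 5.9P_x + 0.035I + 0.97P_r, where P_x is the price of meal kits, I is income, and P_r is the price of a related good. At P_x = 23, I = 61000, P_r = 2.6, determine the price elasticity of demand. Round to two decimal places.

First evaluate Q: 21.1 − 5.9(23) + 0.035(61000) + 0.97(2.6) = 21.1 − 135.7 + 2135 + 2.522 = 2022.922.
∂Q/∂P_x = −5.9, so E_p = (−5.9)·(23/2022.922) ≈ -0.07.
|E_p| < 1: demand is inelastic.

-0.07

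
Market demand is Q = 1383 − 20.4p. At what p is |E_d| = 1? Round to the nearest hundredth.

33.90

For linear demand Q = a − bp, E = −bp/(a − bp). |E| = 1 ⇒ bp = a − bp ⇒ p = a/(2b).
p = 1383/(2·20.4) ≈ 33.90.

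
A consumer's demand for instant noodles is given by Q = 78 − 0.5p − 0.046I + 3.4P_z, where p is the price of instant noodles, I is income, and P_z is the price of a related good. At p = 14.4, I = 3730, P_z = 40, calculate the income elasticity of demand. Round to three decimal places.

-4.872

At the given point, Q = 78 − 0.5(14.4) − 0.046(3730) + 3.4(40) = 78 − 7.2 − 171.58 + 136 = 35.22.
∂Q/∂I = −0.046, so E_I = -0.046·(3730/35.22) ≈ -4.872.
E_I < 0: inferior good.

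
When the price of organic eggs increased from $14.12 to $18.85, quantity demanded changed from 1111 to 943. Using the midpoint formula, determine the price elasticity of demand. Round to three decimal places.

%ΔQ = (943 − 1111)/[(1111 + 943)/2] = -168/1027 ≈ -0.1636.
%Δp = (18.85 − 14.12)/[(14.12 + 18.85)/2] = 4.73/16.485 ≈ 0.2869.
Arc elasticity E = %ΔQ/%Δp ≈ -0.1636/0.2869 ≈ -0.570.
|E| < 1: demand is inelastic over this range.

-0.570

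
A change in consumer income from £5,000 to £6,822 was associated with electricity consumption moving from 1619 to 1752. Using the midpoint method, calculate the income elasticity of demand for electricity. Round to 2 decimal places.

0.26

%ΔQ = (1752 − 1619)/[(1619+1752)/2] = 133/1685.5 ≈ 0.0789.
%ΔY = (6,822 − 5,000)/[(5,000+6,822)/2] = 1822/5911 ≈ 0.3082.
E_I = %ΔQ/%ΔY ≈ 0.26.
E_I ∈ (0,1): normal good (necessity).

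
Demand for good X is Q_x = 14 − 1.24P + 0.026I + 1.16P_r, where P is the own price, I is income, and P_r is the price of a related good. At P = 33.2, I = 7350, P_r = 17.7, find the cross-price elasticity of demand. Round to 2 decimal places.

0.11

Evaluating quantity at (P, I, P_r) gives Q_x = 14 − 1.24(33.2) + 0.026(7350) + 1.16(17.7) = 14 − 41.168 + 191.1 + 20.532 = 184.464.
∂Q_x/∂P_r = +1.16, so E_xy = 1.16·(17.7/184.464) ≈ 0.11.
E_xy > 0: the goods are substitutes.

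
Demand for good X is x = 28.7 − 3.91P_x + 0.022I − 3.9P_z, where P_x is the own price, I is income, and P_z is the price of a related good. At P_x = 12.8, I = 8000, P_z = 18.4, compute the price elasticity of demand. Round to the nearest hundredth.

-0.60

Evaluating quantity at (P_x, I, P_z) gives x = 28.7 − 3.91(12.8) + 0.022(8000) − 3.9(18.4) = 28.7 − 50.048 + 176 − 71.76 = 82.892.
∂x/∂P_x = −3.91, so E_p = (−3.91)·(12.8/82.892) ≈ -0.60.
|E_p| < 1: demand is inelastic.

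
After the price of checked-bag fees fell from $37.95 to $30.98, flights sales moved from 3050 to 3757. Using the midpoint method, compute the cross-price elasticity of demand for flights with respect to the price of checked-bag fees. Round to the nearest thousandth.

%ΔQ_x = (3757 − 3050)/[(3050+3757)/2] = 707/3403.5 ≈ 0.2077.
%ΔP_y = (30.98 − 37.95)/[(37.95+30.98)/2] ≈ -0.2022.
E_xy = 0.2077/-0.2022 ≈ -1.027.
E_xy < 0, so flights and checked-bag fees are complements.

-1.027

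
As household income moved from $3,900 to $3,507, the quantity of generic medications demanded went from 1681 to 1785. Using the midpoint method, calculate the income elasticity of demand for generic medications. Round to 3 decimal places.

-0.566

%ΔQ = (1785 − 1681)/[(1681+1785)/2] = 104/1733 ≈ 0.0600.
%ΔI = (3,507 − 3,900)/[(3,900+3,507)/2] = -393/3703.5 ≈ -0.1061.
E_I = %ΔQ/%ΔI ≈ -0.566.
E_I < 0: inferior good.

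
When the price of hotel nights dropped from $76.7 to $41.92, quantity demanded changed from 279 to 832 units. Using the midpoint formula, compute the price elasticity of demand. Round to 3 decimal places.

-1.698

%Δq = (832 − 279)/[(279 + 832)/2] = 553/555.5 ≈ 0.9955.
%ΔP = (41.92 − 76.7)/[(76.7 + 41.92)/2] = -34.78/59.31 ≈ -0.5864.
Arc elasticity E = %Δq/%ΔP ≈ 0.9955/-0.5864 ≈ -1.698.
|E| > 1: demand is elastic over this range.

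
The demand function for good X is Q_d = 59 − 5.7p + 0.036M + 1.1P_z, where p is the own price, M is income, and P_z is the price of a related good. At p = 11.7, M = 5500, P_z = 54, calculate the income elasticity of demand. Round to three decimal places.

0.793

Substituting, Q_d = 59 − 5.7(11.7) + 0.036(5500) + 1.1(54) = 59 − 66.69 + 198 + 59.4 = 249.71.
∂Q_d/∂M = +0.036, so E_I = 0.036·(5500/249.71) ≈ 0.793.
E_I ∈ (0,1): normal good (necessity).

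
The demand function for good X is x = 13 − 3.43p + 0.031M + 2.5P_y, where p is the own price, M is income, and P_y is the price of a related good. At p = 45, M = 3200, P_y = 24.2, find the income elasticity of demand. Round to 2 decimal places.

First evaluate x: 13 − 3.43(45) + 0.031(3200) + 2.5(24.2) = 13 − 154.35 + 99.2 + 60.5 = 18.35.
∂x/∂M = +0.031, so E_I = 0.031·(3200/18.35) ≈ 5.41.
E_I > 1: normal good (luxury).

5.41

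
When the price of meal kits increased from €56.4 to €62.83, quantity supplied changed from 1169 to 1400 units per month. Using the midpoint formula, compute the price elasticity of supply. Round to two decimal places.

1.67

%Δq = (1400 − 1169)/[(1169 + 1400)/2] = 231/1284.5 ≈ 0.1798.
%Δp = (62.83 − 56.4)/[(56.4 + 62.83)/2] = 6.43/59.615 ≈ 0.1079.
Arc elasticity E = %Δq/%Δp ≈ 0.1798/0.1079 ≈ 1.67.
|E| > 1: supply is elastic over this range.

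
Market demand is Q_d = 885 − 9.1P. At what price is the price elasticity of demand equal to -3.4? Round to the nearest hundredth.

Set −bP/(a − bP) = −3.4 ⇒ bP = 3.4(a − bP) ⇒ bP(1+3.4) = 3.4·a.
P = 3.4·885/(9.1·4.4) ≈ 75.15.

75.15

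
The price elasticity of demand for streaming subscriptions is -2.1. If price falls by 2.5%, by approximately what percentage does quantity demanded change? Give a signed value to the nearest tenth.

5.3

%ΔQ ≈ E × %ΔP = (-2.1) × (-2.5%) ≈ 5.3%.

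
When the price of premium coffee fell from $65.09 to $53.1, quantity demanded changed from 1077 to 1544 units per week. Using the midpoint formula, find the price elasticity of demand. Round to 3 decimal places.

-1.756

%Δq = (1544 − 1077)/[(1077 + 1544)/2] = 467/1310.5 ≈ 0.3564.
%ΔP = (53.1 − 65.09)/[(65.09 + 53.1)/2] = -11.99/59.095 ≈ -0.2029.
Arc elasticity E = %Δq/%ΔP ≈ 0.3564/-0.2029 ≈ -1.756.
|E| > 1: demand is elastic over this range.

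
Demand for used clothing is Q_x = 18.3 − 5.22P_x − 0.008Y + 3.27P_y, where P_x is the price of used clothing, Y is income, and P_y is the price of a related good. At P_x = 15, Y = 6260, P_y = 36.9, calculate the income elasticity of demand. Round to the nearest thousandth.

At the given point, Q_x = 18.3 − 5.22(15) − 0.008(6260) + 3.27(36.9) = 18.3 − 78.3 − 50.08 + 120.663 = 10.583.
∂Q_x/∂Y = −0.008, so E_I = -0.008·(6260/10.583) ≈ -4.732.
E_I < 0: inferior good.

-4.732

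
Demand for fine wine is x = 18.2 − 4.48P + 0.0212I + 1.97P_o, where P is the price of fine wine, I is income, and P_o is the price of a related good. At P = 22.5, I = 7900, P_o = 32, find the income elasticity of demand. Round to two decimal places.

At the given point, x = 18.2 − 4.48(22.5) + 0.0212(7900) + 1.97(32) = 18.2 − 100.8 + 167.48 + 63.04 = 147.92.
∂x/∂I = +0.0212, so E_I = 0.0212·(7900/147.92) ≈ 1.13.
E_I > 1: normal good (luxury).

1.13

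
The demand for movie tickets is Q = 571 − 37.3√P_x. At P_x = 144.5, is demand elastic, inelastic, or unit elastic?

At P_x = 144.5, Q = 122.6236.
dQ/dP_x = −37.3/(2√P_x) = −37.3/(2·12.0208).
Point elasticity E = (dQ/dP_x)·(P_x/Q) = -1.5515 × 144.5/122.6236 ≈ -1.828.
|E| ≈ 1.828 > 1, so demand is elastic.

elastic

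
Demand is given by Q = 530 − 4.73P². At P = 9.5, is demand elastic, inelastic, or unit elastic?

elastic

At P = 9.5, Q = 103.1175.
dQ/dP = −2·4.73·P = −89.87.
Point elasticity E = (dQ/dP)·(P/Q) = -89.87 × 9.5/103.1175 ≈ -8.280.
|E| ≈ 8.280 > 1, so demand is elastic.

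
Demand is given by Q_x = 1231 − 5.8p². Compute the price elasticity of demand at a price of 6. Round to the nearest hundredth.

At p = 6, Q_x = 1022.2.
dQ_x/dp = −2·5.8·p = −69.6.
Point elasticity E = (dQ_x/dp)·(p/Q_x) = -69.6 × 6/1022.2 ≈ -0.41.
|E| < 1, so demand is inelastic at this price.

-0.41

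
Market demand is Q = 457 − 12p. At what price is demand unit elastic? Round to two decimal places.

19.04

For linear demand Q = a − bp, E = −bp/(a − bp). |E| = 1 ⇒ bp = a − bp ⇒ p = a/(2b).
p = 457/(2·12) ≈ 19.04.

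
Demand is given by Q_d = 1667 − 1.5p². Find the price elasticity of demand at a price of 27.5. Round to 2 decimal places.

At p = 27.5, Q_d = 532.625.
dQ_d/dp = −2·1.5·p = −82.5.
Point elasticity E = (dQ_d/dp)·(p/Q_d) = -82.5 × 27.5/532.625 ≈ -4.26.
|E| > 1, so demand is elastic at this price.

-4.26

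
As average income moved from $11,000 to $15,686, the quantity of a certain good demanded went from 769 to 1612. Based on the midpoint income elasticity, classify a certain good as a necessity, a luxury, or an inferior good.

%ΔQ = (1612 − 769)/[(769+1612)/2] = 843/1190.5 ≈ 0.7081.
%ΔM = (15,686 − 11,000)/[(11,000+15,686)/2] = 4686/13343 ≈ 0.3512.
E_I = %ΔQ/%ΔM ≈ 2.016.
E_I > 1: normal good (luxury).

luxury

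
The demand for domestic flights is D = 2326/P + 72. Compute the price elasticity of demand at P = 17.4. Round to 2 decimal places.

At P = 17.4, D = 205.6782.
dD/dP = −2326/P² = −7.6827.
Point elasticity E = (dD/dP)·(P/D) = -7.6827 × 17.4/205.6782 ≈ -0.65.
|E| < 1, so demand is inelastic at this price.

-0.65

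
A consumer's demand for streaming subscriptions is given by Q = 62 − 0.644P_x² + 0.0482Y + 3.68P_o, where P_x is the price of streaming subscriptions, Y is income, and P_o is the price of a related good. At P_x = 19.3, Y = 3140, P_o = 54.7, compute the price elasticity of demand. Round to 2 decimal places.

Q = 62 − 0.644(19.3)² + 0.0482(3140) + 3.68(54.7) = 62 − 239.8836 + 151.348 + 201.296 = 174.7604.
∂Q/∂P_x = −2·0.644·P_x = -24.8584, so E_p = -24.8584·(19.3/174.7604) ≈ -2.75.
|E_p| > 1: demand is elastic.

-2.75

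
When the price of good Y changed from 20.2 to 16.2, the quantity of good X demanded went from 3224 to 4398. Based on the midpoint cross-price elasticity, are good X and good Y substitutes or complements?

%ΔQ_x = (4398 − 3224)/[(3224+4398)/2] = 1174/3811 ≈ 0.3081.
%ΔP_y = (16.2 − 20.2)/[(20.2+16.2)/2] ≈ -0.2198.
E_xy = 0.3081/-0.2198 ≈ -1.402.
E_xy < 0, so the goods are complements.

complements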